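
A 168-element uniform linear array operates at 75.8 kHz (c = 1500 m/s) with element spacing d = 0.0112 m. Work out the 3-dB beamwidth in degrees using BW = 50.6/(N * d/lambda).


Step 1: lambda = 1500/75800 = 0.01979 m
Step 2: d/lambda = 0.0112/0.01979 = 0.5659
Step 3: BW = 50.6/(N * d/lambda) = 50.6/(168 * 0.5659) = 0.53

0.53 deg


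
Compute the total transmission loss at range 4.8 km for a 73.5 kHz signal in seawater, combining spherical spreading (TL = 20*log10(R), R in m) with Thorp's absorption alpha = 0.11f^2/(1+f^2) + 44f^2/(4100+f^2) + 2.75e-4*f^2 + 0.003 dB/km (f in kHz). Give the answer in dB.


201.37 dB


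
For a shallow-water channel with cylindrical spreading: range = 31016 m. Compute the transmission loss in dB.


TL = 10*log10(31016) = 44.92

44.92 dB


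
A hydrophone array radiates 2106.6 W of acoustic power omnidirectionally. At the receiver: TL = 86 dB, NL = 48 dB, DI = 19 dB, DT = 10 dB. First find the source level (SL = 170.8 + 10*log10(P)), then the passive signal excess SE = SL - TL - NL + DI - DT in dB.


Step 1: SL = 170.8 + 10*log10(2106.6) = 204.04 dB
Step 2: SE = SL - TL - NL + DI - DT = 204.04 - 86 - 48 + 19 - 10 = 79.04

79.04 dB


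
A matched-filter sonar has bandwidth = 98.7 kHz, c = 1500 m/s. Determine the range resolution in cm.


0.76 cm


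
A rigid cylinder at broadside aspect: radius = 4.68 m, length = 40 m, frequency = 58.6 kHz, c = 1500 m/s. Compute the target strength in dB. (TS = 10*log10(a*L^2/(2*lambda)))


lambda = 1500/58600 = 0.0256 m
TS = 10*log10(4.68*40^2/(2*0.0256)) = 51.65

51.65 dB


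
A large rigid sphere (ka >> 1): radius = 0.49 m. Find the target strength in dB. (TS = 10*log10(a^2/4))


TS = 10*log10(0.49^2 / 4) = 10*log10(0.060025) = -12.22

-12.22 dB


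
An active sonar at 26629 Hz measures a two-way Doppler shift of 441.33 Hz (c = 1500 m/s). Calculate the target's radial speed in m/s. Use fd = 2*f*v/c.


From fd = 2*f*v/c, v = c*fd/(2*f) = 1500 * 441.33 / (2*26629) = 12.43

12.43 m/s


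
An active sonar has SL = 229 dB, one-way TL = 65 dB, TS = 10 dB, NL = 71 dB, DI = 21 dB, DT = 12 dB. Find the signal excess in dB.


47 dB


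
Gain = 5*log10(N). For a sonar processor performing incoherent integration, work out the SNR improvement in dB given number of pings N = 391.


12.96 dB


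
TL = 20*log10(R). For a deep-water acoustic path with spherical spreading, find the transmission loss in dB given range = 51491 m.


TL = 20*log10(51491) = 94.23

94.23 dB


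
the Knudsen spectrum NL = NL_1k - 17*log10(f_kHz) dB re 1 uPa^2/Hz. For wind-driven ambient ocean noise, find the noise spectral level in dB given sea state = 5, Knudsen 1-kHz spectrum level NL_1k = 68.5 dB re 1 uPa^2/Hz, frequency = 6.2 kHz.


NL = NL_1k - 17*log10(f_kHz) = 68.5 - 17*log10(6.2) = 68.5 - (13.47) = 55.03

55.03 dB


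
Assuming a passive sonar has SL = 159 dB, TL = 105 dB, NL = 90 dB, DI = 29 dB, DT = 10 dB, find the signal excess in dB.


SE = SL - TL - NL + DI - DT = 159 - 105 - 90 + 29 - 10 = -17

-17 dB


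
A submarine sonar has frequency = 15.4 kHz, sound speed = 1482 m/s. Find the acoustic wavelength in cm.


9.62 cm


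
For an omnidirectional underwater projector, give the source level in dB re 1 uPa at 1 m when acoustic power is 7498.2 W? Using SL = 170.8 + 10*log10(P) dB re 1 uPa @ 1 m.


209.55 dB


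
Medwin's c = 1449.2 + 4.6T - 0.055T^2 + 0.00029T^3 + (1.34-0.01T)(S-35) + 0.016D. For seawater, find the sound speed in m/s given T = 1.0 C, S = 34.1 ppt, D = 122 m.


c = 1449.2 + 4.6*1.0 - 0.055*1.0^2 + 0.00029*1.0^3 + (1.34 - 0.01*1.0)*(34.1 - 35) + 0.016*122 = 1454.5

1454.5 m/s


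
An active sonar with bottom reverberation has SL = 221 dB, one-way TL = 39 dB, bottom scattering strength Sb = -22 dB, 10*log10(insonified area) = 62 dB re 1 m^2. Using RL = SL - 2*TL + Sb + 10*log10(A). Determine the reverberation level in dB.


183 dB


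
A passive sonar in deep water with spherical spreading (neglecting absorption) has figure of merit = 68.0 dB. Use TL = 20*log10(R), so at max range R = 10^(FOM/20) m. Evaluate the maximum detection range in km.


At max range FOM = TL, so 20*log10(R) = 68.0
R = 10^(68.0/20) = 2511.89 m = 2.51 km

2.51 km


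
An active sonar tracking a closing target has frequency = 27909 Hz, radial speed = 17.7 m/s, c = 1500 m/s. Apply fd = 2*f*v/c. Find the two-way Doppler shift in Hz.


fd = 2*f*v/c = 2 * 27909 * 17.7 / 1500 = 658.65

658.65 Hz


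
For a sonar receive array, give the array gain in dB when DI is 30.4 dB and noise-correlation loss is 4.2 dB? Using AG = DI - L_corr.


AG = DI - L_corr = 30.4 - 4.2 = 26.2

26.2 dB


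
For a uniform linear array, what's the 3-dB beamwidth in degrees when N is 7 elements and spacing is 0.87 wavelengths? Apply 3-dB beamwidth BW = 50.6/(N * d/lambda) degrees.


BW = 50.6 / (7 * 0.87) = 50.6 / 6.09 = 8.31

8.31 deg


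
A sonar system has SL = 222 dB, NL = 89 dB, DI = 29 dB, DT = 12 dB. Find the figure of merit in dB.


FOM = SL - NL + DI - DT = 222 - 89 + 29 - 12 = 150

150 dB


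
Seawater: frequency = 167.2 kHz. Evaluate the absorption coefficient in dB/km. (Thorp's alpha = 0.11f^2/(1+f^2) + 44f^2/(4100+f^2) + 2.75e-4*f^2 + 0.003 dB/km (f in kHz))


f^2 = 27955.84
alpha = 0.11*27955.84/(1+27955.84) + 44*27955.84/(4100+27955.84) + 2.75e-4*27955.84 + 0.003 = 46.173

46.173 dB/km


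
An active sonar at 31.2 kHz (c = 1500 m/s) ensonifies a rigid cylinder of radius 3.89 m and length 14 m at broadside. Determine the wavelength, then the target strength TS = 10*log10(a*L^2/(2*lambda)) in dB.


Step 1: lambda = c/f = 1500/31200 = 0.04808 m
Step 2: TS = 10*log10(a*L^2/(2*lambda)) = 10*log10(3.89*14^2/(2*0.04808)) = 38.99

38.99 dB


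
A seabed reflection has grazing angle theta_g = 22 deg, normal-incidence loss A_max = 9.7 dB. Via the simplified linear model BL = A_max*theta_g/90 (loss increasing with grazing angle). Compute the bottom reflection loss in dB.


BL = A_max * theta_g / 90 = 9.7 * 22 / 90 = 2.37

2.37 dB


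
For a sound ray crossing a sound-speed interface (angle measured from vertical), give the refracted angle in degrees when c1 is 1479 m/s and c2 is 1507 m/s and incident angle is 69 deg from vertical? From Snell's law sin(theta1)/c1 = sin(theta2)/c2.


72.04 deg


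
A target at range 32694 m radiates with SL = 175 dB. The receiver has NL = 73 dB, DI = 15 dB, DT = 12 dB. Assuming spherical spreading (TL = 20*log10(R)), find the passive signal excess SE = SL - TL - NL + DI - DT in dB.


Step 1: TL = 20*log10(32694) = 90.29 dB
Step 2: SE = 175 - 90.29 - 73 + 15 - 12 = 14.71

14.71 dB


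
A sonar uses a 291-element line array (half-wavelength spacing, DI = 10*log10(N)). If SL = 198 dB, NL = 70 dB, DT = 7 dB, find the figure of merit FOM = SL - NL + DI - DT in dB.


Step 1: DI = 10*log10(291) = 24.64 dB
Step 2: FOM = SL - NL + DI - DT = 198 - 70 + 24.64 - 7 = 145.64

145.64 dB


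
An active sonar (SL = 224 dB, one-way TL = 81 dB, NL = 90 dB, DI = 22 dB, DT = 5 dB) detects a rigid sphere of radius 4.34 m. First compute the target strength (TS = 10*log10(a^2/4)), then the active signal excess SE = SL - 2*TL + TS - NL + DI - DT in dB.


Step 1: TS = 10*log10(4.34^2/4) = 6.73 dB
Step 2: SE = SL - 2*TL + TS - NL + DI - DT = 224 - 2*81 + (6.73) - 90 + 22 - 5 = -4.27

-4.27 dB


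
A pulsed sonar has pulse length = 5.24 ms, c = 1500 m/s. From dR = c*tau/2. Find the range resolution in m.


dR = c*tau/2 = 1500 * 5.24e-3 / 2 = 3.93

3.93 m


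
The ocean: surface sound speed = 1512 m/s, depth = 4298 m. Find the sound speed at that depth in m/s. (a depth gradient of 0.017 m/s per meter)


1585.066 m/s


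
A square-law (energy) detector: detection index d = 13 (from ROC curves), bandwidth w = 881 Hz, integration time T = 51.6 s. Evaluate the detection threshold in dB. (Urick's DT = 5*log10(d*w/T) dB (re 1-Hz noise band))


DT = 5*log10(d*w/T) = 5*log10(13 * 881 / 51.6) = 5*log10(221.96) = 11.73

11.73 dB


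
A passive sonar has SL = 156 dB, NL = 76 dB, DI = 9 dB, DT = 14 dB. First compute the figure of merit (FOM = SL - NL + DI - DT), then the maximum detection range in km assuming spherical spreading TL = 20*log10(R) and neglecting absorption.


Step 1: FOM = SL - NL + DI - DT = 156 - 76 + 9 - 14 = 75 dB
Step 2: at max range FOM = TL = 20*log10(R), so R = 10^(75/20) = 5623.41 m = 5.62 km

5.62 km


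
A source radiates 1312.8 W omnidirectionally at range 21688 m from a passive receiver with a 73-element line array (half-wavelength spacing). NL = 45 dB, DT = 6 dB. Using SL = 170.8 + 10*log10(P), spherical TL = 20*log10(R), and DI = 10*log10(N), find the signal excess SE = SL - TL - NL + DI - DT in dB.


Step 1: SL = 170.8 + 10*log10(1312.8) = 201.98 dB
Step 2: TL = 20*log10(21688) = 86.72 dB
Step 3: DI = 10*log10(73) = 18.63 dB
Step 4: SE = SL - TL - NL + DI - DT = 201.98 - 86.72 - 45 + 18.63 - 6 = 82.89

82.89 dB


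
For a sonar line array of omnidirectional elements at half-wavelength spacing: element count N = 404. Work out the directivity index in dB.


DI = 10*log10(404) = 26.06

26.06 dB


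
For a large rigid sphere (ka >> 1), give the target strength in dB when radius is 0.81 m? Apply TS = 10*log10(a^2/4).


TS = 10*log10(0.81^2 / 4) = 10*log10(0.164025) = -7.85

-7.85 dB


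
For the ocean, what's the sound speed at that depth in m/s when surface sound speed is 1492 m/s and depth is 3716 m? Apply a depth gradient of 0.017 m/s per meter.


c = 1492 + 0.017 * 3716 = 1555.172

1555.172 m/s


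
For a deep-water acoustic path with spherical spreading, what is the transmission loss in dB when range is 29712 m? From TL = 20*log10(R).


89.46 dB


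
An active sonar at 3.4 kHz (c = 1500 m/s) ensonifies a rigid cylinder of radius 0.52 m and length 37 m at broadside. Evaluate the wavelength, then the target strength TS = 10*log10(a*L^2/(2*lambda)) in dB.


Step 1: lambda = c/f = 1500/3400 = 0.44118 m
Step 2: TS = 10*log10(a*L^2/(2*lambda)) = 10*log10(0.52*37^2/(2*0.44118)) = 29.07

29.07 dB


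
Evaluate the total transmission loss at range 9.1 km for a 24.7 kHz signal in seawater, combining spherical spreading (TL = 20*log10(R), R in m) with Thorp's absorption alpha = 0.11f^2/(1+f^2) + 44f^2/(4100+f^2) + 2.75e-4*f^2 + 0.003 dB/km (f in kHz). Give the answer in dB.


Step 1 (Thorp): alpha = 0.11*610.09/(1+610.09) + 44*610.09/(4100+610.09) + 2.75e-4*610.09 + 0.003 = 5.9798 dB/km
Step 2: TL_spread = 20*log10(9100) = 79.18 dB
Step 3: TL_abs = alpha*R = 5.9798 * 9.1 = 54.42 dB
Step 4: TL_total = 79.18 + 54.42 = 133.6

133.6 dB


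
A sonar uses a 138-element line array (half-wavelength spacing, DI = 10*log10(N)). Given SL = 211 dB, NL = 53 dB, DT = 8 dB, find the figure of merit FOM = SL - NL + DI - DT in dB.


Step 1: DI = 10*log10(138) = 21.4 dB
Step 2: FOM = SL - NL + DI - DT = 211 - 53 + 21.4 - 8 = 171.4

171.4 dB


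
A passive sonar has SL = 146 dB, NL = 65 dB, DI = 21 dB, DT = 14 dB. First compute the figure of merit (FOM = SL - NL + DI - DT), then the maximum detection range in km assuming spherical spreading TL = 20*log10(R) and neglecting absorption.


Step 1: FOM = SL - NL + DI - DT = 146 - 65 + 21 - 14 = 88 dB
Step 2: at max range FOM = TL = 20*log10(R), so R = 10^(88/20) = 25118.86 m = 25.12 km

25.12 km


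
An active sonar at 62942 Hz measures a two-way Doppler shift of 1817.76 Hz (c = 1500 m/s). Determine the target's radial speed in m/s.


From fd = 2*f*v/c, v = c*fd/(2*f) = 1500 * 1817.76 / (2*62942) = 21.66

21.66 m/s


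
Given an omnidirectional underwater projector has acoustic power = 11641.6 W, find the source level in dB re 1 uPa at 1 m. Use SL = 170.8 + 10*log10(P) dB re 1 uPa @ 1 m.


211.46 dB


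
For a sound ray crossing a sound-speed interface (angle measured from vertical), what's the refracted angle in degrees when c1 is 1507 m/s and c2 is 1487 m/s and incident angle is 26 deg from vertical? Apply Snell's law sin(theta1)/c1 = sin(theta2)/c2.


sin(theta2) = (c2/c1)*sin(theta1) = (1487/1507)*sin(26 deg) = 0.43255
theta2 = arcsin(0.43255) = 25.63

25.63 deg


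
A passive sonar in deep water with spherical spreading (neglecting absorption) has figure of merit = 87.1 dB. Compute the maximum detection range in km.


At max range FOM = TL, so 20*log10(R) = 87.1
R = 10^(87.1/20) = 22646.44 m = 22.65 km

22.65 km


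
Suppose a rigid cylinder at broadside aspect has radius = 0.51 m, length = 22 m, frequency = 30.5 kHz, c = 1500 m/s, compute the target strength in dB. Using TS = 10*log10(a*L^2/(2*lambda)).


lambda = 1500/30500 = 0.04918 m
TS = 10*log10(0.51*22^2/(2*0.04918)) = 34.0

34.0 dB


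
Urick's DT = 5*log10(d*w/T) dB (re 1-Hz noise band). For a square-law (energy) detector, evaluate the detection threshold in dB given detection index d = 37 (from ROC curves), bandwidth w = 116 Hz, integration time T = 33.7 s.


DT = 5*log10(d*w/T) = 5*log10(37 * 116 / 33.7) = 5*log10(127.36) = 10.53

10.53 dB


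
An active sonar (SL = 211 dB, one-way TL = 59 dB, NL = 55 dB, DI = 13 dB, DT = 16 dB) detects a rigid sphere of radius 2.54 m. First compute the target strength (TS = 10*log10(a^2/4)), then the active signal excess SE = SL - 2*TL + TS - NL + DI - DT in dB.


Step 1: TS = 10*log10(2.54^2/4) = 2.08 dB
Step 2: SE = SL - 2*TL + TS - NL + DI - DT = 211 - 2*59 + (2.08) - 55 + 13 - 16 = 37.08

37.08 dB


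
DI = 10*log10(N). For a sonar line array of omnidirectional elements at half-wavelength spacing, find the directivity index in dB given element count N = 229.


DI = 10*log10(229) = 23.6

23.6 dB


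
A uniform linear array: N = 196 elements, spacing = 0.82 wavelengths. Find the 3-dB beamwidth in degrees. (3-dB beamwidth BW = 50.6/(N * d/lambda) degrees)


BW = 50.6 / (196 * 0.82) = 50.6 / 160.72 = 0.31

0.31 deg


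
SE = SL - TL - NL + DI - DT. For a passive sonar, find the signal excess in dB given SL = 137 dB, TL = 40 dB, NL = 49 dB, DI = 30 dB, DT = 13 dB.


SE = SL - TL - NL + DI - DT = 137 - 40 - 49 + 30 - 13 = 65

65 dB


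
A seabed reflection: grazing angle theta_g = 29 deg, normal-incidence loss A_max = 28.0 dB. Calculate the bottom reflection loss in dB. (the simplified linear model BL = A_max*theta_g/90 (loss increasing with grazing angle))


BL = A_max * theta_g / 90 = 28.0 * 29 / 90 = 9.02

9.02 dB


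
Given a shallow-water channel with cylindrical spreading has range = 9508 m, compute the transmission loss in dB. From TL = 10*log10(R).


39.78 dB


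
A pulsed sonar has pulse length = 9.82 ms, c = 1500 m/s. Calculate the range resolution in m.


dR = c*tau/2 = 1500 * 9.82e-3 / 2 = 7.365

7.365 m


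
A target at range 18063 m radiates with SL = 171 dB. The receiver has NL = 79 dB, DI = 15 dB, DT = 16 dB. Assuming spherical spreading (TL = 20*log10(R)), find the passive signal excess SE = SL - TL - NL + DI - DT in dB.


Step 1: TL = 20*log10(18063) = 85.14 dB
Step 2: SE = 171 - 85.14 - 79 + 15 - 16 = 5.86

5.86 dB


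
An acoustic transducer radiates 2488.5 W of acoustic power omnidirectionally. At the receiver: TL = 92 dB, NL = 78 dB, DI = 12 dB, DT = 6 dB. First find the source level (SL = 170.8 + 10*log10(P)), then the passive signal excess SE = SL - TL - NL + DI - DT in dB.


Step 1: SL = 170.8 + 10*log10(2488.5) = 204.76 dB
Step 2: SE = SL - TL - NL + DI - DT = 204.76 - 92 - 78 + 12 - 6 = 40.76

40.76 dB


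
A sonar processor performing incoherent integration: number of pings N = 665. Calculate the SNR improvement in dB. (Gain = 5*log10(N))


Gain = 5*log10(665) = 14.11

14.11 dB


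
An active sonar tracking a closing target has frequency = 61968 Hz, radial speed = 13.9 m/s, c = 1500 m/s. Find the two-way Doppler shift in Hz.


fd = 2*f*v/c = 2 * 61968 * 13.9 / 1500 = 1148.47

1148.47 Hz


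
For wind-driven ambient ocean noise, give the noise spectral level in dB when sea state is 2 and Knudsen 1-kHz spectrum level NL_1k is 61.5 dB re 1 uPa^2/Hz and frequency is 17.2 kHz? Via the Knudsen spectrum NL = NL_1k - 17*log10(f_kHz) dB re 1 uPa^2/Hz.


40.5 dB


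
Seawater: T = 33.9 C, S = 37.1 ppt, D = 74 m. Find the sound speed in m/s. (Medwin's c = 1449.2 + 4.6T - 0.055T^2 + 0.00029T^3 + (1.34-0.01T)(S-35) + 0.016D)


1556.52 m/s


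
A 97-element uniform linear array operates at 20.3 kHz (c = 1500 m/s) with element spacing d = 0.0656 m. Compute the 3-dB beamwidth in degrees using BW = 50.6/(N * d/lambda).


0.59 deg


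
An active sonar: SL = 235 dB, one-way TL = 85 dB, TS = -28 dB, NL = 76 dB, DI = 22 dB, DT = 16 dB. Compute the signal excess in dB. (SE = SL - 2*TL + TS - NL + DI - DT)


-33 dB


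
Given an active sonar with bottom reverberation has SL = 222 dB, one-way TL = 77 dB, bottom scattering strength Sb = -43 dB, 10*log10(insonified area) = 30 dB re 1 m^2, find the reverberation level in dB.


55 dB


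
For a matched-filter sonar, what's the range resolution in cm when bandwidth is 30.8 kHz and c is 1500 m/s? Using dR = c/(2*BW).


dR = c/(2*BW) = 1500 / (2 * 30.8e3) = 0.0244 m = 2.44 cm

2.44 cm


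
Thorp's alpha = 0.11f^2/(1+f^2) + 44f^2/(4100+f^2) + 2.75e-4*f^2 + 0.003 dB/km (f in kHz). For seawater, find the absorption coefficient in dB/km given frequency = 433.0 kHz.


f^2 = 187489.0
alpha = 0.11*187489.0/(1+187489.0) + 44*187489.0/(4100+187489.0) + 2.75e-4*187489.0 + 0.003 = 94.731

94.731 dB/km


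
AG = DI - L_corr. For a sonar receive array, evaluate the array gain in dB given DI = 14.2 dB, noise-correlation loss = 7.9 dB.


AG = DI - L_corr = 14.2 - 7.9 = 6.3

6.3 dB


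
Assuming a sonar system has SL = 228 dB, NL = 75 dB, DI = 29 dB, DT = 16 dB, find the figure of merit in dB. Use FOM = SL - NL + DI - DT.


FOM = SL - NL + DI - DT = 228 - 75 + 29 - 16 = 166

166 dB


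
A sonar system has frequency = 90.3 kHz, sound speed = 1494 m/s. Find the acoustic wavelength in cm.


lambda = c/f = 1494 / 90300 = 0.0165 m = 1.65 cm

1.65 cm


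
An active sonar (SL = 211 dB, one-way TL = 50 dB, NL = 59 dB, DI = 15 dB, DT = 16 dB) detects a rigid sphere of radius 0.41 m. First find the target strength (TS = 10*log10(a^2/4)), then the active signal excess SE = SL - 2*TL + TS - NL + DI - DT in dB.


Step 1: TS = 10*log10(0.41^2/4) = -13.76 dB
Step 2: SE = SL - 2*TL + TS - NL + DI - DT = 211 - 2*50 + (-13.76) - 59 + 15 - 16 = 37.24

37.24 dB


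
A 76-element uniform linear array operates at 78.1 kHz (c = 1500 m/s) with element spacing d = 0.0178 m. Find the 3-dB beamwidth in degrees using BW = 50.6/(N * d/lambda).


0.72 deg


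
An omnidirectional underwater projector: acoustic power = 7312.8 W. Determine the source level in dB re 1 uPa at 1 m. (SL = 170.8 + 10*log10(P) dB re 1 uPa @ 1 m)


209.44 dB


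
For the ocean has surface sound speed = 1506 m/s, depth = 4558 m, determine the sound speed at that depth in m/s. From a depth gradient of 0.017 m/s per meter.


c = 1506 + 0.017 * 4558 = 1583.486

1583.486 m/s


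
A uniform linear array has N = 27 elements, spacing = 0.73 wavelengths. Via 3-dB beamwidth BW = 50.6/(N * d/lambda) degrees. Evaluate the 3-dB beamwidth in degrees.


BW = 50.6 / (27 * 0.73) = 50.6 / 19.71 = 2.57

2.57 deg


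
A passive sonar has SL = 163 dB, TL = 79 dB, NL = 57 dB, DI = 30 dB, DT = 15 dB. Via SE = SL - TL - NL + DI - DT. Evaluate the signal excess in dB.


SE = SL - TL - NL + DI - DT = 163 - 79 - 57 + 30 - 15 = 42

42 dB


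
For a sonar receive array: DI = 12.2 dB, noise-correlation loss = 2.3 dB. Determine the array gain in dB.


9.9 dB


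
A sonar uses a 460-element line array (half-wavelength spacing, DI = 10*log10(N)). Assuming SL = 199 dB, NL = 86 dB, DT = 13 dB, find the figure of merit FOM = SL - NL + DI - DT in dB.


Step 1: DI = 10*log10(460) = 26.63 dB
Step 2: FOM = SL - NL + DI - DT = 199 - 86 + 26.63 - 13 = 126.63

126.63 dB


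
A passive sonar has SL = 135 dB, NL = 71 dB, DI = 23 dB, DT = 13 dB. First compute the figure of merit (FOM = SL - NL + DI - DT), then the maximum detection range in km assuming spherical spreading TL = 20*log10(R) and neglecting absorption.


Step 1: FOM = SL - NL + DI - DT = 135 - 71 + 23 - 13 = 74 dB
Step 2: at max range FOM = TL = 20*log10(R), so R = 10^(74/20) = 5011.87 m = 5.01 km

5.01 km


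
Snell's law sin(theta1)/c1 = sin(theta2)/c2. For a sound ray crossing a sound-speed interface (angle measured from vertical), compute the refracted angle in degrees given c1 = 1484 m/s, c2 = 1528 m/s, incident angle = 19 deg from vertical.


sin(theta2) = (c2/c1)*sin(theta1) = (1528/1484)*sin(19 deg) = 0.33522
theta2 = arcsin(0.33522) = 19.59

19.59 deg


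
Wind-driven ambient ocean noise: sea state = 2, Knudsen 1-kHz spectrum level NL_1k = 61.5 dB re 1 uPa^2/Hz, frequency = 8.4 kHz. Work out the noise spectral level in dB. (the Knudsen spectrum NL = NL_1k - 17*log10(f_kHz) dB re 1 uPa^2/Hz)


NL = NL_1k - 17*log10(f_kHz) = 61.5 - 17*log10(8.4) = 61.5 - (15.71) = 45.79

45.79 dB


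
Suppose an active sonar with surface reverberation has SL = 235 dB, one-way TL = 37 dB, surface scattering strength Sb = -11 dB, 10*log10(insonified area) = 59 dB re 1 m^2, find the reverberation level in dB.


RL = SL - 2*TL + Sb + 10*log10(A) = 235 - 2*37 + (-11) + 59 = 209

209 dB


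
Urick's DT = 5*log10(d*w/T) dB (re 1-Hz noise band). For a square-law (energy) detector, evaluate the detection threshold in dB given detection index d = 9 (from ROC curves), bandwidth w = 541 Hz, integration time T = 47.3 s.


DT = 5*log10(d*w/T) = 5*log10(9 * 541 / 47.3) = 5*log10(102.94) = 10.06

10.06 dB


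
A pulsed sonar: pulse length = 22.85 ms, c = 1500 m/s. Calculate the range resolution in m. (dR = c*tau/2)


dR = c*tau/2 = 1500 * 22.85e-3 / 2 = 17.1375

17.1375 m


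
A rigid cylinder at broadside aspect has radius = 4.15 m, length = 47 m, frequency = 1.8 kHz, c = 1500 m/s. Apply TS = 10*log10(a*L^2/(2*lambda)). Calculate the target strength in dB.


lambda = 1500/1800 = 0.83333 m
TS = 10*log10(4.15*47^2/(2*0.83333)) = 37.4

37.4 dB


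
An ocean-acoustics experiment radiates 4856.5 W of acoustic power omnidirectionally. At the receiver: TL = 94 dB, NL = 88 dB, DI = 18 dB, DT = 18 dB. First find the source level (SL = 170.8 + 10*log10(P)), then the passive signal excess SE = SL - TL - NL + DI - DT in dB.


Step 1: SL = 170.8 + 10*log10(4856.5) = 207.66 dB
Step 2: SE = SL - TL - NL + DI - DT = 207.66 - 94 - 88 + 18 - 18 = 25.66

25.66 dB


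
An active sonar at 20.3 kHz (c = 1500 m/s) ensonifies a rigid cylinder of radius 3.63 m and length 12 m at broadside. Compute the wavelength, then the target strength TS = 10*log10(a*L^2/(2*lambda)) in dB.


Step 1: lambda = c/f = 1500/20300 = 0.07389 m
Step 2: TS = 10*log10(a*L^2/(2*lambda)) = 10*log10(3.63*12^2/(2*0.07389)) = 35.49

35.49 dB


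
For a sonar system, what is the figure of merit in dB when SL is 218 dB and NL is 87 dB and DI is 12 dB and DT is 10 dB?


FOM = SL - NL + DI - DT = 218 - 87 + 12 - 10 = 133

133 dB


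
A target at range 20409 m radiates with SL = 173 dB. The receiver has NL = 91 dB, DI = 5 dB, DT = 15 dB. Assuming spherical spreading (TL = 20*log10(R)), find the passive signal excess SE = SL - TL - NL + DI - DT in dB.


-14.2 dB


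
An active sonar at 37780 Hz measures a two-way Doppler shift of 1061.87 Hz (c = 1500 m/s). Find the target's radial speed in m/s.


From fd = 2*f*v/c, v = c*fd/(2*f) = 1500 * 1061.87 / (2*37780) = 21.08

21.08 m/s


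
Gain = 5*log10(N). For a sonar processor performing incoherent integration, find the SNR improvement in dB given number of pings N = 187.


Gain = 5*log10(187) = 11.36

11.36 dB


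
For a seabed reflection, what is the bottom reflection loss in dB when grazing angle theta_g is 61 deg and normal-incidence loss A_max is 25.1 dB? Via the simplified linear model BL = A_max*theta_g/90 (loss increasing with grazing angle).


BL = A_max * theta_g / 90 = 25.1 * 61 / 90 = 17.01

17.01 dB


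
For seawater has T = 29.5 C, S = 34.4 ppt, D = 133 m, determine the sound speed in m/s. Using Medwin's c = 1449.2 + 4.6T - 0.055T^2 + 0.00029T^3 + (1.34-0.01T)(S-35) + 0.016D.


1545.98 m/s


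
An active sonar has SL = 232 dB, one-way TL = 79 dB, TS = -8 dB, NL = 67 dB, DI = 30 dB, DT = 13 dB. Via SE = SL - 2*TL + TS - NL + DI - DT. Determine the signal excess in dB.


SE = SL - 2*TL + TS - NL + DI - DT = 232 - 2*79 + (-8) - 67 + 30 - 13 = 16

16 dB


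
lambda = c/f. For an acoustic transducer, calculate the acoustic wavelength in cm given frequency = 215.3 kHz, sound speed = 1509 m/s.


0.7 cm


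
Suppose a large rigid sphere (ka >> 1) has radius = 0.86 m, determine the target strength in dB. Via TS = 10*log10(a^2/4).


TS = 10*log10(0.86^2 / 4) = 10*log10(0.1849) = -7.33

-7.33 dB


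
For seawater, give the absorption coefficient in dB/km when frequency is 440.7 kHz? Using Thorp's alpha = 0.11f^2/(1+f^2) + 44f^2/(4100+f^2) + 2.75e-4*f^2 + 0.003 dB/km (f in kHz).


f^2 = 194216.49
alpha = 0.11*194216.49/(1+194216.49) + 44*194216.49/(4100+194216.49) + 2.75e-4*194216.49 + 0.003 = 96.613

96.613 dB/km


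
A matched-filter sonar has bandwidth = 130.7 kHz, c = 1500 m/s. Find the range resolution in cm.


0.57 cm


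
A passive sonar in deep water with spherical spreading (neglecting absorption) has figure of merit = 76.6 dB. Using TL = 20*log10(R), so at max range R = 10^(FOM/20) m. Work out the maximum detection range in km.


6.76 km


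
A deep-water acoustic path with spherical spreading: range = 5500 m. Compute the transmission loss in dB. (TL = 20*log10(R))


TL = 20*log10(5500) = 74.81

74.81 dB


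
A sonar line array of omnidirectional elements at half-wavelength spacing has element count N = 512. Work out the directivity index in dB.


DI = 10*log10(512) = 27.09

27.09 dB


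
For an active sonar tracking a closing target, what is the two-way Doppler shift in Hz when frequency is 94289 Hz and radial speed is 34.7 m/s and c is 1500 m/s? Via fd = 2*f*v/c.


fd = 2*f*v/c = 2 * 94289 * 34.7 / 1500 = 4362.44

4362.44 Hz


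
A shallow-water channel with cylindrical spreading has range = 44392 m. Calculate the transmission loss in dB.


46.47 dB


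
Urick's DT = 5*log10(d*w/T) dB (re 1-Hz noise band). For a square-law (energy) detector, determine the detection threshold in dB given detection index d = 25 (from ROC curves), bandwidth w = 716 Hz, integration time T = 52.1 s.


DT = 5*log10(d*w/T) = 5*log10(25 * 716 / 52.1) = 5*log10(343.57) = 12.68

12.68 dB


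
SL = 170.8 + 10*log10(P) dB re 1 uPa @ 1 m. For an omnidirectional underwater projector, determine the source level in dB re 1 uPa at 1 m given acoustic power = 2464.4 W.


204.72 dB


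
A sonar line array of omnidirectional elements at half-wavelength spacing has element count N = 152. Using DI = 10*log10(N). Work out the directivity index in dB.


21.82 dB


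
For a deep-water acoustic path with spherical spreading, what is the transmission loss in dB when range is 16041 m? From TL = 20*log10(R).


TL = 20*log10(16041) = 84.1

84.1 dB


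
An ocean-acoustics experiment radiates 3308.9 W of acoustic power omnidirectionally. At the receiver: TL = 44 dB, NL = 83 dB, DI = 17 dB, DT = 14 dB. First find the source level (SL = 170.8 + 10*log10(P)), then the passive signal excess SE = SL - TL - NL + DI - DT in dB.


Step 1: SL = 170.8 + 10*log10(3308.9) = 206.0 dB
Step 2: SE = SL - TL - NL + DI - DT = 206.0 - 44 - 83 + 17 - 14 = 82.0

82.0 dB


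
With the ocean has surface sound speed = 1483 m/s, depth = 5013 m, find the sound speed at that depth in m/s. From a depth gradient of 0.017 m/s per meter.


1568.221 m/s


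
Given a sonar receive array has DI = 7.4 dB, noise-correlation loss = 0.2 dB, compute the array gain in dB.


7.2 dB


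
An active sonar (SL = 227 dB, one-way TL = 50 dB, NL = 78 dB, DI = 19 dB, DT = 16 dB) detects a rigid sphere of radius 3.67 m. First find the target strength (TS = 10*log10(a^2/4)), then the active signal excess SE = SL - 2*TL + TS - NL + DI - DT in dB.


Step 1: TS = 10*log10(3.67^2/4) = 5.27 dB
Step 2: SE = SL - 2*TL + TS - NL + DI - DT = 227 - 2*50 + (5.27) - 78 + 19 - 16 = 57.27

57.27 dB


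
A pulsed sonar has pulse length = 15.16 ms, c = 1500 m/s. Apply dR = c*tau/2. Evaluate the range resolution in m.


11.37 m


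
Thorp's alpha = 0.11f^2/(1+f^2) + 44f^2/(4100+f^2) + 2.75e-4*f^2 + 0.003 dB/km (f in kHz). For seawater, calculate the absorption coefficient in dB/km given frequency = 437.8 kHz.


f^2 = 191668.84
alpha = 0.11*191668.84/(1+191668.84) + 44*191668.84/(4100+191668.84) + 2.75e-4*191668.84 + 0.003 = 95.9

95.9 dB/km


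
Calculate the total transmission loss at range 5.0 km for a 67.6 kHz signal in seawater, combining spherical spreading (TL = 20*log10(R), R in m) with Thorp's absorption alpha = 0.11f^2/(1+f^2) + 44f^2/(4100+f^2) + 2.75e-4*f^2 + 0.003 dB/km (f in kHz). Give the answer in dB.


196.79 dB


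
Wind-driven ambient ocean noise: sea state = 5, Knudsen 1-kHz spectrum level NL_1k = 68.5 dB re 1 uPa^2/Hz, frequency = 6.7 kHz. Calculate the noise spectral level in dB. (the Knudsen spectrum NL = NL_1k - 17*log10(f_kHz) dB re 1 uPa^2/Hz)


NL = NL_1k - 17*log10(f_kHz) = 68.5 - 17*log10(6.7) = 68.5 - (14.04) = 54.46

54.46 dB


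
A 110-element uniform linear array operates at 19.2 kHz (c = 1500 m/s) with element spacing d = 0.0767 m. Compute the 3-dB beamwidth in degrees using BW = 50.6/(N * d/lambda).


Step 1: lambda = 1500/19200 = 0.07812 m
Step 2: d/lambda = 0.0767/0.07812 = 0.9818
Step 3: BW = 50.6/(N * d/lambda) = 50.6/(110 * 0.9818) = 0.47

0.47 deg


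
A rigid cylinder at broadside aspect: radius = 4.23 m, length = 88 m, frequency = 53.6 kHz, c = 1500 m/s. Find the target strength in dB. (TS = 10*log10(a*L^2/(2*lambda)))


lambda = 1500/53600 = 0.02799 m
TS = 10*log10(4.23*88^2/(2*0.02799)) = 57.67

57.67 dB


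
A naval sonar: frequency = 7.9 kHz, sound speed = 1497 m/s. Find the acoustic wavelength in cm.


lambda = c/f = 1497 / 7900 = 0.1895 m = 18.95 cm

18.95 cm


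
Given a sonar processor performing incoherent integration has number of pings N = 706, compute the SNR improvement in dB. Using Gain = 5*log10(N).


14.24 dB


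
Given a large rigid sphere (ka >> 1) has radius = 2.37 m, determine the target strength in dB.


1.47 dB


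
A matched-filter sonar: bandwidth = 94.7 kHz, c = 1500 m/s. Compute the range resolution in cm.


dR = c/(2*BW) = 1500 / (2 * 94.7e3) = 0.0079 m = 0.79 cm

0.79 cm


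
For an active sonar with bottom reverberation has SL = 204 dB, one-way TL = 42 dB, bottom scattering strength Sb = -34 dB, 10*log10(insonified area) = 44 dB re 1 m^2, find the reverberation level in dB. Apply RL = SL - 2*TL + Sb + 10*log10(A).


RL = SL - 2*TL + Sb + 10*log10(A) = 204 - 2*42 + (-34) + 44 = 130

130 dB


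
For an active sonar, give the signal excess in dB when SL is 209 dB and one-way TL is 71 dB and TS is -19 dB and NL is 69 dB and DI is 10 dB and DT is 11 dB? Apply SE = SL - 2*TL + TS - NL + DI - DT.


SE = SL - 2*TL + TS - NL + DI - DT = 209 - 2*71 + (-19) - 69 + 10 - 11 = -22

-22 dB


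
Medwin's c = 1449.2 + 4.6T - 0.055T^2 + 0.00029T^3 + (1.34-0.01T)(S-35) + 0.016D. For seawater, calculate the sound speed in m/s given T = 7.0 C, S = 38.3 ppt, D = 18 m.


c = 1449.2 + 4.6*7.0 - 0.055*7.0^2 + 0.00029*7.0^3 + (1.34 - 0.01*7.0)*(38.3 - 35) + 0.016*18 = 1483.28

1483.28 m/s


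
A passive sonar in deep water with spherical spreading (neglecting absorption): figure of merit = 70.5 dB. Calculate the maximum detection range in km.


At max range FOM = TL, so 20*log10(R) = 70.5
R = 10^(70.5/20) = 3349.65 m = 3.35 km

3.35 km


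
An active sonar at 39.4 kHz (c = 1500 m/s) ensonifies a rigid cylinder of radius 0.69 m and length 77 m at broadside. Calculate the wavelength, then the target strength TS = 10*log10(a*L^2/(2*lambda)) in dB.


Step 1: lambda = c/f = 1500/39400 = 0.03807 m
Step 2: TS = 10*log10(a*L^2/(2*lambda)) = 10*log10(0.69*77^2/(2*0.03807)) = 47.3

47.3 dB


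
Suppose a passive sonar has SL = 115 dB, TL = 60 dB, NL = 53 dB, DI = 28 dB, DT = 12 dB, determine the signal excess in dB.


SE = SL - TL - NL + DI - DT = 115 - 60 - 53 + 28 - 12 = 18

18 dB


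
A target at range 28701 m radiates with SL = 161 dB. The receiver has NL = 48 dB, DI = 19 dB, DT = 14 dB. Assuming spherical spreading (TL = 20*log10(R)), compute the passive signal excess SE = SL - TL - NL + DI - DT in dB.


Step 1: TL = 20*log10(28701) = 89.16 dB
Step 2: SE = 161 - 89.16 - 48 + 19 - 14 = 28.84

28.84 dB


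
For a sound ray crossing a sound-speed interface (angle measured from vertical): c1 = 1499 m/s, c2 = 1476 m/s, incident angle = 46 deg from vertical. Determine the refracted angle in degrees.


45.1 deg


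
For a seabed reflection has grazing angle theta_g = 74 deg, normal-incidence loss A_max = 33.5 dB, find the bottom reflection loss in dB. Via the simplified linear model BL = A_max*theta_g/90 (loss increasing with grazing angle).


BL = A_max * theta_g / 90 = 33.5 * 74 / 90 = 27.54

27.54 dB


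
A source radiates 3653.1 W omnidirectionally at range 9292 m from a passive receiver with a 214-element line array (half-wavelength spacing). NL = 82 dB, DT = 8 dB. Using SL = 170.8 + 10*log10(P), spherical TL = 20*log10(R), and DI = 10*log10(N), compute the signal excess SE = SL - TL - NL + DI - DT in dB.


60.37 dB


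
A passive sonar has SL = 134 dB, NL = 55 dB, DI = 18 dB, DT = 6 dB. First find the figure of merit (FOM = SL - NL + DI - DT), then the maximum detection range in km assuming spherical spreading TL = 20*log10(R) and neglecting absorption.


Step 1: FOM = SL - NL + DI - DT = 134 - 55 + 18 - 6 = 91 dB
Step 2: at max range FOM = TL = 20*log10(R), so R = 10^(91/20) = 35481.34 m = 35.48 km

35.48 km


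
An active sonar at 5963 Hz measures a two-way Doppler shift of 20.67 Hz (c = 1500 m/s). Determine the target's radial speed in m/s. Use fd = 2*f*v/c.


From fd = 2*f*v/c, v = c*fd/(2*f) = 1500 * 20.67 / (2*5963) = 2.6

2.6 m/s


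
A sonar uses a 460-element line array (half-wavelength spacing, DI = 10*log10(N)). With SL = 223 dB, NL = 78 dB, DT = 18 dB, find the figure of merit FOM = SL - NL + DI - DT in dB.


Step 1: DI = 10*log10(460) = 26.63 dB
Step 2: FOM = SL - NL + DI - DT = 223 - 78 + 26.63 - 18 = 153.63

153.63 dB


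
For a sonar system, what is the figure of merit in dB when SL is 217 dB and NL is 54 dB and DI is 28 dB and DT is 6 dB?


FOM = SL - NL + DI - DT = 217 - 54 + 28 - 6 = 185

185 dB


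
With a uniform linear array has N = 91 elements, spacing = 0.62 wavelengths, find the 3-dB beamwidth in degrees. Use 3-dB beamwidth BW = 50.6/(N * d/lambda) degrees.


BW = 50.6 / (91 * 0.62) = 50.6 / 56.42 = 0.9

0.9 deg


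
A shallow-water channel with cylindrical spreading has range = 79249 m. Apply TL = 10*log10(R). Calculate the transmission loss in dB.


48.99 dB


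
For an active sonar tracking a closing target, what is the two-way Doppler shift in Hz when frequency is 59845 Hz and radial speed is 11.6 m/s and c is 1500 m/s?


fd = 2*f*v/c = 2 * 59845 * 11.6 / 1500 = 925.6

925.6 Hz


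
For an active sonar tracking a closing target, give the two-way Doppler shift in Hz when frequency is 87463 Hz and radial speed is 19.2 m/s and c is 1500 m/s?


fd = 2*f*v/c = 2 * 87463 * 19.2 / 1500 = 2239.05

2239.05 Hz


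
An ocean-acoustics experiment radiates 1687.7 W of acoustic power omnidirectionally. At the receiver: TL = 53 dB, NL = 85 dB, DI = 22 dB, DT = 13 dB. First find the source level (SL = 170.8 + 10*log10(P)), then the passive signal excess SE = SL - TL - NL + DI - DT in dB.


Step 1: SL = 170.8 + 10*log10(1687.7) = 203.07 dB
Step 2: SE = SL - TL - NL + DI - DT = 203.07 - 53 - 85 + 22 - 13 = 74.07

74.07 dB


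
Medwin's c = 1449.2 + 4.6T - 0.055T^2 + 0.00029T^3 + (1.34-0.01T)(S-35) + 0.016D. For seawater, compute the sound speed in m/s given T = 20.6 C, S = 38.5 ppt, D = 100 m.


1528.72 m/s


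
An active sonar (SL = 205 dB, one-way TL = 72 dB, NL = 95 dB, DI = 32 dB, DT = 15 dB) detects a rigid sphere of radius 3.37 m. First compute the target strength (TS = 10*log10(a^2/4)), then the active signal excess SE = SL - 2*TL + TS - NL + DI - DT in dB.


Step 1: TS = 10*log10(3.37^2/4) = 4.53 dB
Step 2: SE = SL - 2*TL + TS - NL + DI - DT = 205 - 2*72 + (4.53) - 95 + 32 - 15 = -12.47

-12.47 dB


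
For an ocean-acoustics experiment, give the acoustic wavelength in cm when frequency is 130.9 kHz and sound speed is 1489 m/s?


lambda = c/f = 1489 / 130900 = 0.0114 m = 1.14 cm

1.14 cm


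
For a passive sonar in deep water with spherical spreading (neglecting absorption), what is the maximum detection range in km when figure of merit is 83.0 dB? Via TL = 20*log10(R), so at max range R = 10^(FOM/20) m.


14.13 km


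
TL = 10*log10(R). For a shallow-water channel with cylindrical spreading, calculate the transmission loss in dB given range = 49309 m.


TL = 10*log10(49309) = 46.93

46.93 dB


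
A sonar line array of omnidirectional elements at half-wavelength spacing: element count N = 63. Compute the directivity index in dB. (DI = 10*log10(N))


DI = 10*log10(63) = 17.99

17.99 dB


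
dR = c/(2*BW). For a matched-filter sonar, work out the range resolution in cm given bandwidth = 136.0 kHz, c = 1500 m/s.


0.55 cm


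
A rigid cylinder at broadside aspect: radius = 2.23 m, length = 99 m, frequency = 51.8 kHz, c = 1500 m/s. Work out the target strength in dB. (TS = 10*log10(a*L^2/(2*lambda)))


lambda = 1500/51800 = 0.02896 m
TS = 10*log10(2.23*99^2/(2*0.02896)) = 55.77

55.77 dB


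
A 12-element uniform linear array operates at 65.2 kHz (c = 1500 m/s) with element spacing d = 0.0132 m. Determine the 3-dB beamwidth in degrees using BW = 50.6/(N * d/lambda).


Step 1: lambda = 1500/65200 = 0.02301 m
Step 2: d/lambda = 0.0132/0.02301 = 0.5737
Step 3: BW = 50.6/(N * d/lambda) = 50.6/(12 * 0.5737) = 7.35

7.35 deg


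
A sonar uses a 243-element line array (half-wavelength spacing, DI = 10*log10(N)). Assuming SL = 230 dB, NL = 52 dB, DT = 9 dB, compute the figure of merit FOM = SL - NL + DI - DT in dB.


Step 1: DI = 10*log10(243) = 23.86 dB
Step 2: FOM = SL - NL + DI - DT = 230 - 52 + 23.86 - 9 = 192.86

192.86 dB


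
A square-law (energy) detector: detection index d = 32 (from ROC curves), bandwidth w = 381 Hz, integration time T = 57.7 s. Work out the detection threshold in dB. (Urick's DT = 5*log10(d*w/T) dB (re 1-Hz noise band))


11.62 dB


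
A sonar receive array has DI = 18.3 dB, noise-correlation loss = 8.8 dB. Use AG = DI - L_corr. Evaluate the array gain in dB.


9.5 dB


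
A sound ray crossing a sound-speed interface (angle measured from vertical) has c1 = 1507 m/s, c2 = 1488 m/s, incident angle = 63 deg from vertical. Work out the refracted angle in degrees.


sin(theta2) = (c2/c1)*sin(theta1) = (1488/1507)*sin(63 deg) = 0.87977
theta2 = arcsin(0.87977) = 61.61

61.61 deg


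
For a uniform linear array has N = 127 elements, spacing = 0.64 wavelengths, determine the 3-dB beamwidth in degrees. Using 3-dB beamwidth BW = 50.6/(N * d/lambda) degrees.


BW = 50.6 / (127 * 0.64) = 50.6 / 81.28 = 0.62

0.62 deg


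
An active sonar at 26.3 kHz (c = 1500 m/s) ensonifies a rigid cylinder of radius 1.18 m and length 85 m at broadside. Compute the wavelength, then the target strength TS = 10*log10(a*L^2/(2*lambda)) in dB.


Step 1: lambda = c/f = 1500/26300 = 0.05703 m
Step 2: TS = 10*log10(a*L^2/(2*lambda)) = 10*log10(1.18*85^2/(2*0.05703)) = 48.74

48.74 dB
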